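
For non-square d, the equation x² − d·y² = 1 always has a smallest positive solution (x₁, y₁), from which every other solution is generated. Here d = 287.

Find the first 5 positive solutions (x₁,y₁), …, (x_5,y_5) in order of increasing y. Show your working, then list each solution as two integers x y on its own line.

√287 = [16; 1,15,1,32, …], period ℓ=4 (even) → k=3
k=0  a_k=16  p_k/q_k = 16/1
k=1  a_k=1  p_k/q_k = 17/1
k=2  a_k=15  p_k/q_k = 271/16
k=3  a_k=1  p_k/q_k = 288/17
fundamental: x₁=288, y₁=17  (since 82944 − 287·289 = 1)
(288+17√287)^2 = 165887 + 9792√287
(288+17√287)^3 = 95550624 + 5640175√287
(288+17√287)^4 = 55036993537 + 3248731008√287
(288+17√287)^5 = 31701212726688 + 1871263420433√287

288 17
165887 9792
95550624 5640175
55036993537 3248731008
31701212726688 1871263420433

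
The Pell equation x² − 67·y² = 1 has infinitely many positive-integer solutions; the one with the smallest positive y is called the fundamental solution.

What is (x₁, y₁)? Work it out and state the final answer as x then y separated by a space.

√67 = [8; 5,2,1,1,7,1,1,2,5,16, …], period ℓ=10 (even) → k=9
step 0: (8, 1)  from 8·(1,0) + (0,1)
…
step 7: (3577, 437)  from 1·(1899,232) + (1678,205)
step 8: (9053, 1106)  from 2·(3577,437) + (1899,232)
step 9: (48842, 5967)  from 5·(9053,1106) + (3577,437)
(x₁, y₁) = (48842, 5967);  48842² − 67·5967² = 1 ✓

48842 5967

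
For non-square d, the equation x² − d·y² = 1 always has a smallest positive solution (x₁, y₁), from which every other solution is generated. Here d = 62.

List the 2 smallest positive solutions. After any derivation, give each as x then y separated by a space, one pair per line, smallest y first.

63 8
7937 1008

d=62: √d = [7; 1,6,1,14] (ℓ=4, even), read p_3/q_3
k=0  a_k=7  p_k/q_k = 7/1
k=1  a_k=1  p_k/q_k = 8/1
k=2  a_k=6  p_k/q_k = 55/7
k=3  a_k=1  p_k/q_k = 63/8
→ (63, 8).  Check: 63²=3969, 62·8²=3968, difference 1.
(x_2, y_2) = (63·63 + 62·8·8, 63·8 + 8·63) = (7937, 1008)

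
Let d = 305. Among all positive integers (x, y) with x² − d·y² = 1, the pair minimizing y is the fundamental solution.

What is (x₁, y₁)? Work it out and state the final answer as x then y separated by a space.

[17; 2,6,2,34] for √305; ℓ=4 ⇒ convergent index 3
a_0=17:  p_0=17·1+0=17,  q_0=17·0+1=1
a_1=2:  p_1=2·17+1=35,  q_1=2·1+0=2
a_2=6:  p_2=6·35+17=227,  q_2=6·2+1=13
a_3=2:  p_3=2·227+35=489,  q_3=2·13+2=28
fundamental: x₁=489, y₁=28  (since 239121 − 305·784 = 1)

489 28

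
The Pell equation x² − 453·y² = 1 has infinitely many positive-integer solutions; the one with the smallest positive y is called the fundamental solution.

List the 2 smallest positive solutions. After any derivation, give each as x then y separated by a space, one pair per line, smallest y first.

1653751 77700
5469784740001 256992905400

√453 → a₀=21, period (3,1,1,10,14,10,1,1,3,42); ℓ=10 even so k=9
a_0=21:  p_0=21·1+0=21,  q_0=21·0+1=1
…
a_5=14:  p_5=14·1575+149=22199,  q_5=14·74+7=1043
…
a_7=1:  p_7=1·223565+22199=245764,  q_7=1·10504+1043=11547
a_8=1:  p_8=1·245764+223565=469329,  q_8=1·11547+10504=22051
a_9=3:  p_9=3·469329+245764=1653751,  q_9=3·22051+11547=77700
fundamental: x₁=1653751, y₁=77700  (since 2734892370001 − 453·6037290000 = 1)
n=2: (1653751,77700)∘(1653751,77700) = (1653751·1653751+453·77700·77700, 1653751·77700+77700·1653751) = (5469784740001,256992905400)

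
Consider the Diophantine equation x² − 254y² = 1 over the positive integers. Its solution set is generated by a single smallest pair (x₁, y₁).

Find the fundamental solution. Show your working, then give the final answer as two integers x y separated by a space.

255 16

√254 = [15; 1,14,1,30, …], period ℓ=4 (even) → k=3
a_0=15:  p_0=15·1+0=15,  q_0=15·0+1=1
a_1=1:  p_1=1·15+1=16,  q_1=1·1+0=1
a_2=14:  p_2=14·16+15=239,  q_2=14·1+1=15
a_3=1:  p_3=1·239+16=255,  q_3=1·15+1=16
(x₁, y₁) = (255, 16);  255² − 254·16² = 1 ✓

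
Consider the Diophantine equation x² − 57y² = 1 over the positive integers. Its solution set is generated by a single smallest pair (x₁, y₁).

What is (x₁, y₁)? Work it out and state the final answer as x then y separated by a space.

151 20

√57 = [7; 1,1,4,1,1,14, …], period ℓ=6 (even) → k=5
a_0=7:  p_0=7·1+0=7,  q_0=7·0+1=1
…
a_2=1:  p_2=1·8+7=15,  q_2=1·1+1=2
a_3=4:  p_3=4·15+8=68,  q_3=4·2+1=9
a_4=1:  p_4=1·68+15=83,  q_4=1·9+2=11
a_5=1:  p_5=1·83+68=151,  q_5=1·11+9=20
(x₁, y₁) = (151, 20);  151² − 57·20² = 1 ✓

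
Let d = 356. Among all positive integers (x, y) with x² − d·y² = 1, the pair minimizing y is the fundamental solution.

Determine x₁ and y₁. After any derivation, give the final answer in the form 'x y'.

500001 26500

d=356: √d = [18; 1,6,1,1,2,…,6,1,36] (ℓ=14, even), read p_13/q_13
step 0: (18, 1)  from 18·(1,0) + (0,1)
step 1: (19, 1)  from 1·(18,1) + (1,0)
step 2: (132, 7)  from 6·(19,1) + (18,1)
step 3: (151, 8)  from 1·(132,7) + (19,1)
…
step 5: (717, 38)  from 2·(283,15) + (151,8)
…
step 7: (8717, 462)  from 8·(1000,53) + (717,38)
…
step 9: (28151, 1492)  from 2·(9717,515) + (8717,462)
…
step 11: (66019, 3499)  from 1·(37868,2007) + (28151,1492)
step 12: (433982, 23001)  from 6·(66019,3499) + (37868,2007)
step 13: (500001, 26500)  from 1·(433982,23001) + (66019,3499)
fundamental: x₁=500001, y₁=26500  (since 250001000001 − 356·702250000 = 1)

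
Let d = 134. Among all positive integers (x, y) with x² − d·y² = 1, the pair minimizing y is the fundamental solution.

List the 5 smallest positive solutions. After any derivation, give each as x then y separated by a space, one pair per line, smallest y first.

145925 12606
42588211249 3679061100
12429369452874725 1073733982022394
3627511474778900280001 313369262649556627800
1058689223901792677265417125 91456819303199367841407606

√134 = [11; 1,1,2,1,3,…,1,1,22, …], period ℓ=14 (even) → k=13
a_0=11:  p_0=11·1+0=11,  q_0=11·0+1=1
…
a_5=3:  p_5=3·81+58=301,  q_5=3·7+5=26
…
a_8=1:  p_8=1·4121+382=4503,  q_8=1·356+33=389
…
a_10=1:  p_10=1·17630+4503=22133,  q_10=1·1523+389=1912
a_11=2:  p_11=2·22133+17630=61896,  q_11=2·1912+1523=5347
a_12=1:  p_12=1·61896+22133=84029,  q_12=1·5347+1912=7259
a_13=1:  p_13=1·84029+61896=145925,  q_13=1·7259+5347=12606
→ (145925, 12606).  Check: 145925²=21294105625, 134·12606²=21294105624, difference 1.
(145925+12606√134)^2 = 42588211249 + 3679061100√134
(145925+12606√134)^3 = 12429369452874725 + 1073733982022394√134
(145925+12606√134)^4 = 3627511474778900280001 + 313369262649556627800√134
(145925+12606√134)^5 = 1058689223901792677265417125 + 91456819303199367841407606√134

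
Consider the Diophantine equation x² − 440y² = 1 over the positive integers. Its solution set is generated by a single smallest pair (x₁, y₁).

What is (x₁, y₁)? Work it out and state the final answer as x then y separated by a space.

√440 = [20; 1,40, …], period ℓ=2 (even) → k=1
k=0  a_k=20  p_k/q_k = 20/1
k=1  a_k=1  p_k/q_k = 21/1
→ (21, 1).  Check: 21²=441, 440·1²=440, difference 1.

21 1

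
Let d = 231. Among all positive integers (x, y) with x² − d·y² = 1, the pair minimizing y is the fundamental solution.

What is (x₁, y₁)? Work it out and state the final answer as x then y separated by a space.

d=231: √d = [15; 5,30] (ℓ=2, even), read p_1/q_1
k=0  a_k=15  p_k/q_k = 15/1
k=1  a_k=5  p_k/q_k = 76/5
→ (76, 5).  Check: 76²=5776, 231·5²=5775, difference 1.

76 5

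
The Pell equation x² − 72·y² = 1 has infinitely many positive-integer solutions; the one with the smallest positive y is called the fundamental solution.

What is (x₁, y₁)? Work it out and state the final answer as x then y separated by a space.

d=72: √d = [8; 2,16] (ℓ=2, even), read p_1/q_1
i=0: a=8 ⇒ p=8, q=1
i=1: a=2 ⇒ p=17, q=2
(x₁, y₁) = (17, 2);  17² − 72·2² = 1 ✓

17 2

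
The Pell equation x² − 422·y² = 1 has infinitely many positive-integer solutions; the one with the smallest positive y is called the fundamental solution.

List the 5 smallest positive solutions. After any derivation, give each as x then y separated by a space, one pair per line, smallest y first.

√422 → a₀=20, period (1,1,5,2,1,…,1,1,40); ℓ=14 even so k=13
k=0  a_k=20  p_k/q_k = 20/1
…
k=2  a_k=1  p_k/q_k = 41/2
…
k=8  a_k=3  p_k/q_k = 163807/7974
…
k=12  a_k=1  p_k/q_k = 3810680/185501
k=13  a_k=1  p_k/q_k = 7022501/341850
→ (7022501, 341850).  Check: 7022501²=49315520295001, 422·341850²=49315520295000, difference 1.
(7022501+341850√422)^2 = 98631040590001 + 4801283933700√422
(7022501+341850√422)^3 = 1385273162348638202501 + 67434042451384025550√422
(7022501+341850√422)^4 = 19456164335732849620362360001 + 947111261097768740333867400√422
(7022501+341850√422)^5 = 273261867007695159110526238300562501 + 13302179556340616719484196916709250√422

7022501 341850
98631040590001 4801283933700
1385273162348638202501 67434042451384025550
19456164335732849620362360001 947111261097768740333867400
273261867007695159110526238300562501 13302179556340616719484196916709250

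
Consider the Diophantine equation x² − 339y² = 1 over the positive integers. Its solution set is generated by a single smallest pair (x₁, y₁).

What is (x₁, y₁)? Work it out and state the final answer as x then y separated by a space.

[18; 2,2,2,1,17,1,2,2,2,36] for √339; ℓ=10 ⇒ convergent index 9
k=0  a_k=18  p_k/q_k = 18/1
k=1  a_k=2  p_k/q_k = 37/2
…
k=7  a_k=2  p_k/q_k = 17252/937
k=8  a_k=2  p_k/q_k = 40359/2192
k=9  a_k=2  p_k/q_k = 97970/5321
→ (97970, 5321).  Check: 97970²=9598120900, 339·5321²=9598120899, difference 1.

97970 5321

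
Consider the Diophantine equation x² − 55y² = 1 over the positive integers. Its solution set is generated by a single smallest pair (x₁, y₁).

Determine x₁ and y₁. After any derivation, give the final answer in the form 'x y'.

89 12

√55 = [7; 2,2,2,14, …], period ℓ=4 (even) → k=3
step 0: (7, 1)  from 7·(1,0) + (0,1)
step 1: (15, 2)  from 2·(7,1) + (1,0)
step 2: (37, 5)  from 2·(15,2) + (7,1)
step 3: (89, 12)  from 2·(37,5) + (15,2)
(x₁, y₁) = (89, 12);  89² − 55·12² = 1 ✓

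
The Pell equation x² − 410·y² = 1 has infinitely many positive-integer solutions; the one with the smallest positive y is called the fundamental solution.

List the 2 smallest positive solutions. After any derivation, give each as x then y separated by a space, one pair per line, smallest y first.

[20; 4,40] for √410; ℓ=2 ⇒ convergent index 1
a_0=20:  p_0=20·1+0=20,  q_0=20·0+1=1
a_1=4:  p_1=4·20+1=81,  q_1=4·1+0=4
→ (81, 4).  Check: 81²=6561, 410·4²=6560, difference 1.
k=2:  x_2 = 81·81+410·4·4 = 13121,  y_2 = 81·4+4·81 = 648

81 4
13121 648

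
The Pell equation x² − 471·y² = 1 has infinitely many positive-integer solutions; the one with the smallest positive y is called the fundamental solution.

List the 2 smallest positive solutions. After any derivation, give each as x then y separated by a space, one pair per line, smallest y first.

√471 = [21; 1,2,2,1,3,…,2,1,42, …], period ℓ=14 (even) → k=13
step 0: (21, 1)  from 21·(1,0) + (0,1)
step 1: (22, 1)  from 1·(21,1) + (1,0)
…
step 4: (217, 10)  from 1·(152,7) + (65,3)
step 5: (803, 37)  from 3·(217,10) + (152,7)
step 6: (3429, 158)  from 4·(803,37) + (217,10)
step 7: (48809, 2249)  from 14·(3429,158) + (803,37)
step 8: (198665, 9154)  from 4·(48809,2249) + (3429,158)
…
step 10: (843469, 38865)  from 1·(644804,29711) + (198665,9154)
step 11: (2331742, 107441)  from 2·(843469,38865) + (644804,29711)
step 12: (5506953, 253747)  from 2·(2331742,107441) + (843469,38865)
step 13: (7838695, 361188)  from 1·(5506953,253747) + (2331742,107441)
fundamental: x₁=7838695, y₁=361188  (since 61445139303025 − 471·130456771344 = 1)
n=2: (7838695,361188)∘(7838695,361188) = (7838695·7838695+471·361188·361188, 7838695·361188+361188·7838695) = (122890278606049,5662485139320)

7838695 361188
122890278606049 5662485139320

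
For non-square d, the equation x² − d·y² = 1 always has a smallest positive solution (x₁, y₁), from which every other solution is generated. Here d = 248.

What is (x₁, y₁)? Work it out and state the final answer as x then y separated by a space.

63 4

√248 → a₀=15, period (1,2,1,30); ℓ=4 even so k=3
k=0  a_k=15  p_k/q_k = 15/1
k=1  a_k=1  p_k/q_k = 16/1
k=2  a_k=2  p_k/q_k = 47/3
k=3  a_k=1  p_k/q_k = 63/4
→ (63, 4).  Check: 63²=3969, 248·4²=3968, difference 1.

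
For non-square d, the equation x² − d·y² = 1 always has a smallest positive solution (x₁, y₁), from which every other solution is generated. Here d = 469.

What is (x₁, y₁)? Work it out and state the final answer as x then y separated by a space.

d=469: √d = [21; 1,1,1,10,6,10,1,1,1,42] (ℓ=10, even), read p_9/q_9
k=0  a_k=21  p_k/q_k = 21/1
k=1  a_k=1  p_k/q_k = 22/1
k=2  a_k=1  p_k/q_k = 43/2
…
k=5  a_k=6  p_k/q_k = 4223/195
…
k=8  a_k=1  p_k/q_k = 90069/4159
k=9  a_k=1  p_k/q_k = 137215/6336
→ (137215, 6336).  Check: 137215²=18827956225, 469·6336²=18827956224, difference 1.

137215 6336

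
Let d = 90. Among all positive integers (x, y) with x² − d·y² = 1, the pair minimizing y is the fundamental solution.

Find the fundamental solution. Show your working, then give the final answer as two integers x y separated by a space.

19 2

√90 = [9; 2,18, …], period ℓ=2 (even) → k=1
i=0: a=9 ⇒ p=9, q=1
i=1: a=2 ⇒ p=19, q=2
(x₁, y₁) = (19, 2);  19² − 90·2² = 1 ✓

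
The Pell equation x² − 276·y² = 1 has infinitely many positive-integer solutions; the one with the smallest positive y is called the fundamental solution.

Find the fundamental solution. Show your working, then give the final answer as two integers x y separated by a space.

7775 468

[16; 1,1,1,1,2,2,2,1,1,1,1,32] for √276; ℓ=12 ⇒ convergent index 11
k=0  a_k=16  p_k/q_k = 16/1
k=1  a_k=1  p_k/q_k = 17/1
k=2  a_k=1  p_k/q_k = 33/2
k=3  a_k=1  p_k/q_k = 50/3
k=4  a_k=1  p_k/q_k = 83/5
k=5  a_k=2  p_k/q_k = 216/13
k=6  a_k=2  p_k/q_k = 515/31
k=7  a_k=2  p_k/q_k = 1246/75
k=8  a_k=1  p_k/q_k = 1761/106
k=9  a_k=1  p_k/q_k = 3007/181
k=10  a_k=1  p_k/q_k = 4768/287
k=11  a_k=1  p_k/q_k = 7775/468
→ (7775, 468).  Check: 7775²=60450625, 276·468²=60450624, difference 1.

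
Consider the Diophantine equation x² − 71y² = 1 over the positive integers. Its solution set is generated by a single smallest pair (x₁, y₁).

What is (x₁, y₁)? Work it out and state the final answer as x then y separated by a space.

d=71: √d = [8; 2,2,1,7,1,2,2,16] (ℓ=8, even), read p_7/q_7
k=0  a_k=8  p_k/q_k = 8/1
k=1  a_k=2  p_k/q_k = 17/2
k=2  a_k=2  p_k/q_k = 42/5
k=3  a_k=1  p_k/q_k = 59/7
k=4  a_k=7  p_k/q_k = 455/54
k=5  a_k=1  p_k/q_k = 514/61
k=6  a_k=2  p_k/q_k = 1483/176
k=7  a_k=2  p_k/q_k = 3480/413
→ (3480, 413).  Check: 3480²=12110400, 71·413²=12110399, difference 1.

3480 413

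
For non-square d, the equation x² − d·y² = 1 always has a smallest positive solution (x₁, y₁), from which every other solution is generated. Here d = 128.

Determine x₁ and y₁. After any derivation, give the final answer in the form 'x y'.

577 51

√128 → a₀=11, period (3,5,3,22); ℓ=4 even so k=3
k=0  a_k=11  p_k/q_k = 11/1
k=1  a_k=3  p_k/q_k = 34/3
k=2  a_k=5  p_k/q_k = 181/16
k=3  a_k=3  p_k/q_k = 577/51
→ (577, 51).  Check: 577²=332929, 128·51²=332928, difference 1.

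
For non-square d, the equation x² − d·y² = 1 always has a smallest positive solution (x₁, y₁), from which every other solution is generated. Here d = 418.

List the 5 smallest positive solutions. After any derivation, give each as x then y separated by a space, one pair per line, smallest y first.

√418 = [20; 2,4,20,4,2,40, …], period ℓ=6 (even) → k=5
step 0: (20, 1)  from 20·(1,0) + (0,1)
step 1: (41, 2)  from 2·(20,1) + (1,0)
…
step 4: (15068, 737)  from 4·(3721,182) + (184,9)
step 5: (33857, 1656)  from 2·(15068,737) + (3721,182)
→ (33857, 1656).  Check: 33857²=1146296449, 418·1656²=1146296448, difference 1.
(33857+1656√418)^2 = 2292592897 + 112134384√418
(33857+1656√418)^3 = 155240635393601 + 7593067676520√418
(33857+1656√418)^4 = 10511964382749705217 + 514156984535740896√418
(33857+1656√418)^5 = 711807156058272903670337 + 34815626043260091355224√418

33857 1656
2292592897 112134384
155240635393601 7593067676520
10511964382749705217 514156984535740896
711807156058272903670337 34815626043260091355224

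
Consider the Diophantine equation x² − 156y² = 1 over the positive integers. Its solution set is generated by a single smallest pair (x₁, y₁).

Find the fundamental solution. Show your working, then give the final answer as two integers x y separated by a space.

25 2

[12; 2,24] for √156; ℓ=2 ⇒ convergent index 1
i=0: a=12 ⇒ p=12, q=1
i=1: a=2 ⇒ p=25, q=2
(x₁, y₁) = (25, 2);  25² − 156·2² = 1 ✓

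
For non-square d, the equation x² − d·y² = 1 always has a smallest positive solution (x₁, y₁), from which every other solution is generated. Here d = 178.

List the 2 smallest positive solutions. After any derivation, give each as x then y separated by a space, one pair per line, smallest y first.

[13; 2,1,12,1,2,26] for √178; ℓ=6 ⇒ convergent index 5
i=0: a=13 ⇒ p=13, q=1
…
i=4: a=1 ⇒ p=547, q=41
i=5: a=2 ⇒ p=1601, q=120
fundamental: x₁=1601, y₁=120  (since 2563201 − 178·14400 = 1)
n=2: (1601,120)∘(1601,120) = (1601·1601+178·120·120, 1601·120+120·1601) = (5126401,384240)

1601 120
5126401 384240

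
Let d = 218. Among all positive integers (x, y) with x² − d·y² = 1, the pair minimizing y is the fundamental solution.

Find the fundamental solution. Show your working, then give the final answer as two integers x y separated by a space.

126003 8534

d=218: √d = [14; 1,3,3,1,28] (ℓ=5, odd), read p_9/q_9
i=0: a=14 ⇒ p=14, q=1
…
i=2: a=3 ⇒ p=59, q=4
i=3: a=3 ⇒ p=192, q=13
i=4: a=1 ⇒ p=251, q=17
i=5: a=28 ⇒ p=7220, q=489
i=6: a=1 ⇒ p=7471, q=506
i=7: a=3 ⇒ p=29633, q=2007
i=8: a=3 ⇒ p=96370, q=6527
i=9: a=1 ⇒ p=126003, q=8534
→ (126003, 8534).  Check: 126003²=15876756009, 218·8534²=15876756008, difference 1.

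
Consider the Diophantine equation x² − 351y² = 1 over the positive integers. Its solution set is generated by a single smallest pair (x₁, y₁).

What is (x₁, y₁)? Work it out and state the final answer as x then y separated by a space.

62425 3332

[18; 1,2,1,3,2,2,2,3,1,2,1,36] for √351; ℓ=12 ⇒ convergent index 11
a_0=18:  p_0=18·1+0=18,  q_0=18·0+1=1
a_1=1:  p_1=1·18+1=19,  q_1=1·1+0=1
…
a_3=1:  p_3=1·56+19=75,  q_3=1·3+1=4
a_4=3:  p_4=3·75+56=281,  q_4=3·4+3=15
…
a_8=3:  p_8=3·3747+1555=12796,  q_8=3·200+83=683
…
a_10=2:  p_10=2·16543+12796=45882,  q_10=2·883+683=2449
a_11=1:  p_11=1·45882+16543=62425,  q_11=1·2449+883=3332
→ (62425, 3332).  Check: 62425²=3896880625, 351·3332²=3896880624, difference 1.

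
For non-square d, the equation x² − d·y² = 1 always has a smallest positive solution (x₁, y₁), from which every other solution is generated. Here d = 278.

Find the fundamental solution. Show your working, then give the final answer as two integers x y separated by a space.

2501 150

√278 = [16; 1,2,16,2,1,32, …], period ℓ=6 (even) → k=5
i=0: a=16 ⇒ p=16, q=1
i=1: a=1 ⇒ p=17, q=1
i=2: a=2 ⇒ p=50, q=3
i=3: a=16 ⇒ p=817, q=49
i=4: a=2 ⇒ p=1684, q=101
i=5: a=1 ⇒ p=2501, q=150
→ (2501, 150).  Check: 2501²=6255001, 278·150²=6255000, difference 1.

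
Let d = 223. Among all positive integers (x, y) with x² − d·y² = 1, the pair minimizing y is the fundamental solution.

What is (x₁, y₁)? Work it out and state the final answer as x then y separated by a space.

[14; 1,13,1,28] for √223; ℓ=4 ⇒ convergent index 3
a_0=14:  p_0=14·1+0=14,  q_0=14·0+1=1
…
a_2=13:  p_2=13·15+14=209,  q_2=13·1+1=14
a_3=1:  p_3=1·209+15=224,  q_3=1·14+1=15
→ (224, 15).  Check: 224²=50176, 223·15²=50175, difference 1.

224 15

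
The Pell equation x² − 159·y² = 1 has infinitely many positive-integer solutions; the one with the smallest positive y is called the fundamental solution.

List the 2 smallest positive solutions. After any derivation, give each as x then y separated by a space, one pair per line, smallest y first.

d=159: √d = [12; 1,1,1,1,3,1,1,1,1,24] (ℓ=10, even), read p_9/q_9
a_0=12:  p_0=12·1+0=12,  q_0=12·0+1=1
a_1=1:  p_1=1·12+1=13,  q_1=1·1+0=1
…
a_3=1:  p_3=1·25+13=38,  q_3=1·2+1=3
…
a_6=1:  p_6=1·227+63=290,  q_6=1·18+5=23
a_7=1:  p_7=1·290+227=517,  q_7=1·23+18=41
a_8=1:  p_8=1·517+290=807,  q_8=1·41+23=64
a_9=1:  p_9=1·807+517=1324,  q_9=1·64+41=105
fundamental: x₁=1324, y₁=105  (since 1752976 − 159·11025 = 1)
(x_2, y_2) = (1324·1324 + 159·105·105, 1324·105 + 105·1324) = (3505951, 278040)

1324 105
3505951 278040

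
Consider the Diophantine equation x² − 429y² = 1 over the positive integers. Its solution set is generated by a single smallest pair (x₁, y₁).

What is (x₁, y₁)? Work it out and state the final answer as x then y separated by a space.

[20; 1,2,2,9,1,12,1,9,2,2,1,40] for √429; ℓ=12 ⇒ convergent index 11
a_0=20:  p_0=20·1+0=20,  q_0=20·0+1=1
a_1=1:  p_1=1·20+1=21,  q_1=1·1+0=1
a_2=2:  p_2=2·21+20=62,  q_2=2·1+1=3
…
a_4=9:  p_4=9·145+62=1367,  q_4=9·7+3=66
a_5=1:  p_5=1·1367+145=1512,  q_5=1·66+7=73
a_6=12:  p_6=12·1512+1367=19511,  q_6=12·73+66=942
a_7=1:  p_7=1·19511+1512=21023,  q_7=1·942+73=1015
a_8=9:  p_8=9·21023+19511=208718,  q_8=9·1015+942=10077
…
a_10=2:  p_10=2·438459+208718=1085636,  q_10=2·21169+10077=52415
a_11=1:  p_11=1·1085636+438459=1524095,  q_11=1·52415+21169=73584
fundamental: x₁=1524095, y₁=73584  (since 2322865569025 − 429·5414605056 = 1)

1524095 73584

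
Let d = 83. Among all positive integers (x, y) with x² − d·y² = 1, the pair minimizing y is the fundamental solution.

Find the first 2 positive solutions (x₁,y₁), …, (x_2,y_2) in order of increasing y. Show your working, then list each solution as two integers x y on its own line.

82 9
13447 1476

√83 → a₀=9, period (9,18); ℓ=2 even so k=1
k=0  a_k=9  p_k/q_k = 9/1
k=1  a_k=9  p_k/q_k = 82/9
→ (82, 9).  Check: 82²=6724, 83·9²=6723, difference 1.
n=2: (82,9)∘(82,9) = (82·82+83·9·9, 82·9+9·82) = (13447,1476)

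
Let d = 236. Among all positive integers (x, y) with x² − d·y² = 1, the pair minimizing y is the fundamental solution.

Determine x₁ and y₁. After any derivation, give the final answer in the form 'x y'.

[15; 2,1,3,5,1,6,1,5,3,1,2,30] for √236; ℓ=12 ⇒ convergent index 11
i=0: a=15 ⇒ p=15, q=1
i=1: a=2 ⇒ p=31, q=2
…
i=3: a=3 ⇒ p=169, q=11
…
i=5: a=1 ⇒ p=1060, q=69
i=6: a=6 ⇒ p=7251, q=472
i=7: a=1 ⇒ p=8311, q=541
i=8: a=5 ⇒ p=48806, q=3177
i=9: a=3 ⇒ p=154729, q=10072
i=10: a=1 ⇒ p=203535, q=13249
i=11: a=2 ⇒ p=561799, q=36570
fundamental: x₁=561799, y₁=36570  (since 315618116401 − 236·1337364900 = 1)

561799 36570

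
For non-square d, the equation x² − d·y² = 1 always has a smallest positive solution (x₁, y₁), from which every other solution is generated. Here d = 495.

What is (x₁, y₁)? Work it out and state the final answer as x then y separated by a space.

89 4

√495 = [22; 4,44, …], period ℓ=2 (even) → k=1
step 0: (22, 1)  from 22·(1,0) + (0,1)
step 1: (89, 4)  from 4·(22,1) + (1,0)
fundamental: x₁=89, y₁=4  (since 7921 − 495·16 = 1)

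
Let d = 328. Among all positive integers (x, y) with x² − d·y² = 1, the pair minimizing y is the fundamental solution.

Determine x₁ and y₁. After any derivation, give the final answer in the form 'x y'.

d=328: √d = [18; 9,36] (ℓ=2, even), read p_1/q_1
step 0: (18, 1)  from 18·(1,0) + (0,1)
step 1: (163, 9)  from 9·(18,1) + (1,0)
(x₁, y₁) = (163, 9);  163² − 328·9² = 1 ✓

163 9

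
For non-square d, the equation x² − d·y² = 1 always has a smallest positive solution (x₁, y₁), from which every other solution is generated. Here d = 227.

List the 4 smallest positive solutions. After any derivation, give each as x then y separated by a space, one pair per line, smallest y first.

√227 → a₀=15, period (15,30); ℓ=2 even so k=1
a_0=15:  p_0=15·1+0=15,  q_0=15·0+1=1
a_1=15:  p_1=15·15+1=226,  q_1=15·1+0=15
(x₁, y₁) = (226, 15);  226² − 227·15² = 1 ✓
(x_2, y_2) = (226·226 + 227·15·15, 226·15 + 15·226) = (102151, 6780)
(x_3, y_3) = (226·102151 + 227·15·6780, 226·6780 + 15·102151) = (46172026, 3064545)
(x_4, y_4) = (226·46172026 + 227·15·3064545, 226·3064545 + 15·46172026) = (20869653601, 1385167560)

226 15
102151 6780
46172026 3064545
20869653601 1385167560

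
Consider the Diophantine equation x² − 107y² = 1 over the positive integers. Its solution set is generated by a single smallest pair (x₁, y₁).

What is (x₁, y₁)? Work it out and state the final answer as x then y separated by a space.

962 93

d=107: √d = [10; 2,1,9,1,2,20] (ℓ=6, even), read p_5/q_5
a_0=10:  p_0=10·1+0=10,  q_0=10·0+1=1
…
a_3=9:  p_3=9·31+21=300,  q_3=9·3+2=29
a_4=1:  p_4=1·300+31=331,  q_4=1·29+3=32
a_5=2:  p_5=2·331+300=962,  q_5=2·32+29=93
→ (962, 93).  Check: 962²=925444, 107·93²=925443, difference 1.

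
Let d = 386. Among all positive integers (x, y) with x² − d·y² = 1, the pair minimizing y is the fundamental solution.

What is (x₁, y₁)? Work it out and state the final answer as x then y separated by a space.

111555 5678

[19; 1,1,1,4,1,18,1,4,1,1,1,38] for √386; ℓ=12 ⇒ convergent index 11
a_0=19:  p_0=19·1+0=19,  q_0=19·0+1=1
…
a_2=1:  p_2=1·20+19=39,  q_2=1·1+1=2
…
a_5=1:  p_5=1·275+59=334,  q_5=1·14+3=17
…
a_7=1:  p_7=1·6287+334=6621,  q_7=1·320+17=337
a_8=4:  p_8=4·6621+6287=32771,  q_8=4·337+320=1668
a_9=1:  p_9=1·32771+6621=39392,  q_9=1·1668+337=2005
a_10=1:  p_10=1·39392+32771=72163,  q_10=1·2005+1668=3673
a_11=1:  p_11=1·72163+39392=111555,  q_11=1·3673+2005=5678
(x₁, y₁) = (111555, 5678);  111555² − 386·5678² = 1 ✓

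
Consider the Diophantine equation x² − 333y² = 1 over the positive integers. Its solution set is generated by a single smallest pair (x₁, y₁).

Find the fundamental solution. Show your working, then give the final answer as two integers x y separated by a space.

√333 → a₀=18, period (4,36); ℓ=2 even so k=1
i=0: a=18 ⇒ p=18, q=1
i=1: a=4 ⇒ p=73, q=4
(x₁, y₁) = (73, 4);  73² − 333·4² = 1 ✓

73 4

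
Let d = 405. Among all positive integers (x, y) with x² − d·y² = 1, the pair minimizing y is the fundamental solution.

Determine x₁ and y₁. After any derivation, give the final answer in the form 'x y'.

√405 → a₀=20, period (8,40); ℓ=2 even so k=1
step 0: (20, 1)  from 20·(1,0) + (0,1)
step 1: (161, 8)  from 8·(20,1) + (1,0)
(x₁, y₁) = (161, 8);  161² − 405·8² = 1 ✓

161 8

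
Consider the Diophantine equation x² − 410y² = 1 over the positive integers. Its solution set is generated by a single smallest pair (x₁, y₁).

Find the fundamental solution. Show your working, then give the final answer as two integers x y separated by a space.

[20; 4,40] for √410; ℓ=2 ⇒ convergent index 1
step 0: (20, 1)  from 20·(1,0) + (0,1)
step 1: (81, 4)  from 4·(20,1) + (1,0)
fundamental: x₁=81, y₁=4  (since 6561 − 410·16 = 1)

81 4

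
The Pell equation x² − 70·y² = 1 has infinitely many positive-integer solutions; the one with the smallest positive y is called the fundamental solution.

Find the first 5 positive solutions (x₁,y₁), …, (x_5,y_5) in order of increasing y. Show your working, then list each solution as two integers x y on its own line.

√70 → a₀=8, period (2,1,2,1,2,16); ℓ=6 even so k=5
step 0: (8, 1)  from 8·(1,0) + (0,1)
…
step 3: (67, 8)  from 2·(25,3) + (17,2)
step 4: (92, 11)  from 1·(67,8) + (25,3)
step 5: (251, 30)  from 2·(92,11) + (67,8)
fundamental: x₁=251, y₁=30  (since 63001 − 70·900 = 1)
n=2: (251,30)∘(251,30) = (251·251+70·30·30, 251·30+30·251) = (126001,15060)
n=3: (126001,15060)∘(251,30) = (251·126001+70·30·15060, 251·15060+30·126001) = (63252251,7560090)
n=4: (63252251,7560090)∘(251,30) = (251·63252251+70·30·7560090, 251·7560090+30·63252251) = (31752504001,3795150120)
n=5: (31752504001,3795150120)∘(251,30) = (251·31752504001+70·30·3795150120, 251·3795150120+30·31752504001) = (15939693756251,1905157800150)

251 30
126001 15060
63252251 7560090
31752504001 3795150120
15939693756251 1905157800150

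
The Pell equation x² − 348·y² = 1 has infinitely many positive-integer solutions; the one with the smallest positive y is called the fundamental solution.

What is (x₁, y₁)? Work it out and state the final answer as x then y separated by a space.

d=348: √d = [18; 1,1,1,8,1,1,1,36] (ℓ=8, even), read p_7/q_7
i=0: a=18 ⇒ p=18, q=1
…
i=2: a=1 ⇒ p=37, q=2
i=3: a=1 ⇒ p=56, q=3
…
i=5: a=1 ⇒ p=541, q=29
i=6: a=1 ⇒ p=1026, q=55
i=7: a=1 ⇒ p=1567, q=84
(x₁, y₁) = (1567, 84);  1567² − 348·84² = 1 ✓

1567 84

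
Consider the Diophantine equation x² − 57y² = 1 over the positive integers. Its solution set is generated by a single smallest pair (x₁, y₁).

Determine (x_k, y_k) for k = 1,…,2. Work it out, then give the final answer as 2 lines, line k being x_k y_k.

151 20
45601 6040

[7; 1,1,4,1,1,14] for √57; ℓ=6 ⇒ convergent index 5
a_0=7:  p_0=7·1+0=7,  q_0=7·0+1=1
…
a_2=1:  p_2=1·8+7=15,  q_2=1·1+1=2
…
a_4=1:  p_4=1·68+15=83,  q_4=1·9+2=11
a_5=1:  p_5=1·83+68=151,  q_5=1·11+9=20
fundamental: x₁=151, y₁=20  (since 22801 − 57·400 = 1)
(151+20√57)^2 = 45601 + 6040√57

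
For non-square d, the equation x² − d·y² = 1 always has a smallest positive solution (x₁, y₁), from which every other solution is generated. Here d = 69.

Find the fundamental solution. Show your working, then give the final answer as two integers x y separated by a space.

√69 → a₀=8, period (3,3,1,4,1,3,3,16); ℓ=8 even so k=7
step 0: (8, 1)  from 8·(1,0) + (0,1)
…
step 6: (2384, 287)  from 3·(623,75) + (515,62)
step 7: (7775, 936)  from 3·(2384,287) + (623,75)
fundamental: x₁=7775, y₁=936  (since 60450625 − 69·876096 = 1)

7775 936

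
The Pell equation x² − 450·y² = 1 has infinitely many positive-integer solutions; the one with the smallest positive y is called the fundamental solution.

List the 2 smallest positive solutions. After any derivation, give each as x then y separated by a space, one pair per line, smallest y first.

√450 → a₀=21, period (4,1,2,4,2,1,4,42); ℓ=8 even so k=7
k=0  a_k=21  p_k/q_k = 21/1
…
k=2  a_k=1  p_k/q_k = 106/5
k=3  a_k=2  p_k/q_k = 297/14
k=4  a_k=4  p_k/q_k = 1294/61
k=5  a_k=2  p_k/q_k = 2885/136
k=6  a_k=1  p_k/q_k = 4179/197
k=7  a_k=4  p_k/q_k = 19601/924
fundamental: x₁=19601, y₁=924  (since 384199201 − 450·853776 = 1)
(x_2, y_2) = (19601·19601 + 450·924·924, 19601·924 + 924·19601) = (768398401, 36222648)

19601 924
768398401 36222648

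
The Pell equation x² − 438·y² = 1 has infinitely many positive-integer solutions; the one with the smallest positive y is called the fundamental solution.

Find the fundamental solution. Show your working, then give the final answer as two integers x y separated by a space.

293 14

[20; 1,12,1,40] for √438; ℓ=4 ⇒ convergent index 3
i=0: a=20 ⇒ p=20, q=1
…
i=2: a=12 ⇒ p=272, q=13
i=3: a=1 ⇒ p=293, q=14
(x₁, y₁) = (293, 14);  293² − 438·14² = 1 ✓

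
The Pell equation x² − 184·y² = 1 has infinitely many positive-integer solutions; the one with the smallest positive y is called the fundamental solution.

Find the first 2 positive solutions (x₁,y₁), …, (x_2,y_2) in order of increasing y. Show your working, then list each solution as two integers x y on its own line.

d=184: √d = [13; 1,1,3,2,1,2,1,2,3,1,1,26] (ℓ=12, even), read p_11/q_11
a_0=13:  p_0=13·1+0=13,  q_0=13·0+1=1
…
a_3=3:  p_3=3·27+14=95,  q_3=3·2+1=7
a_4=2:  p_4=2·95+27=217,  q_4=2·7+2=16
a_5=1:  p_5=1·217+95=312,  q_5=1·16+7=23
a_6=2:  p_6=2·312+217=841,  q_6=2·23+16=62
a_7=1:  p_7=1·841+312=1153,  q_7=1·62+23=85
a_8=2:  p_8=2·1153+841=3147,  q_8=2·85+62=232
a_9=3:  p_9=3·3147+1153=10594,  q_9=3·232+85=781
a_10=1:  p_10=1·10594+3147=13741,  q_10=1·781+232=1013
a_11=1:  p_11=1·13741+10594=24335,  q_11=1·1013+781=1794
(x₁, y₁) = (24335, 1794);  24335² − 184·1794² = 1 ✓
n=2: (24335,1794)∘(24335,1794) = (24335·24335+184·1794·1794, 24335·1794+1794·24335) = (1184384449,87313980)

24335 1794
1184384449 87313980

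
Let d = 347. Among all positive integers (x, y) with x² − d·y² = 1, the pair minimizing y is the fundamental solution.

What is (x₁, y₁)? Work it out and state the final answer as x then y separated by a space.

[18; 1,1,1,2,4,…,1,1,36] for √347; ℓ=14 ⇒ convergent index 13
a_0=18:  p_0=18·1+0=18,  q_0=18·0+1=1
a_1=1:  p_1=1·18+1=19,  q_1=1·1+0=1
a_2=1:  p_2=1·19+18=37,  q_2=1·1+1=2
…
a_4=2:  p_4=2·56+37=149,  q_4=2·3+2=8
a_5=4:  p_5=4·149+56=652,  q_5=4·8+3=35
…
a_7=17:  p_7=17·801+652=14269,  q_7=17·43+35=766
a_8=1:  p_8=1·14269+801=15070,  q_8=1·766+43=809
a_9=4:  p_9=4·15070+14269=74549,  q_9=4·809+766=4002
a_10=2:  p_10=2·74549+15070=164168,  q_10=2·4002+809=8813
a_11=1:  p_11=1·164168+74549=238717,  q_11=1·8813+4002=12815
a_12=1:  p_12=1·238717+164168=402885,  q_12=1·12815+8813=21628
a_13=1:  p_13=1·402885+238717=641602,  q_13=1·21628+12815=34443
fundamental: x₁=641602, y₁=34443  (since 411653126404 − 347·1186320249 = 1)

641602 34443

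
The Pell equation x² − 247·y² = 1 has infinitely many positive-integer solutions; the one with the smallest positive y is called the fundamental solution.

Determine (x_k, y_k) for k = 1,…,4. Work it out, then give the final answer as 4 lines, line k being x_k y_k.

85292 5427
14549450527 925759368
2481903468612476 157919736025485
423373021275241155457 26938580249245573872

[15; 1,2,1,1,9,1,9,1,1,2,1,30] for √247; ℓ=12 ⇒ convergent index 11
a_0=15:  p_0=15·1+0=15,  q_0=15·0+1=1
…
a_3=1:  p_3=1·47+16=63,  q_3=1·3+1=4
a_4=1:  p_4=1·63+47=110,  q_4=1·4+3=7
…
a_6=1:  p_6=1·1053+110=1163,  q_6=1·67+7=74
…
a_8=1:  p_8=1·11520+1163=12683,  q_8=1·733+74=807
…
a_10=2:  p_10=2·24203+12683=61089,  q_10=2·1540+807=3887
a_11=1:  p_11=1·61089+24203=85292,  q_11=1·3887+1540=5427
→ (85292, 5427).  Check: 85292²=7274725264, 247·5427²=7274725263, difference 1.
(x_2, y_2) = (85292·85292 + 247·5427·5427, 85292·5427 + 5427·85292) = (14549450527, 925759368)
(x_3, y_3) = (85292·14549450527 + 247·5427·925759368, 85292·925759368 + 5427·14549450527) = (2481903468612476, 157919736025485)
(x_4, y_4) = (85292·2481903468612476 + 247·5427·157919736025485, 85292·157919736025485 + 5427·2481903468612476) = (423373021275241155457, 26938580249245573872)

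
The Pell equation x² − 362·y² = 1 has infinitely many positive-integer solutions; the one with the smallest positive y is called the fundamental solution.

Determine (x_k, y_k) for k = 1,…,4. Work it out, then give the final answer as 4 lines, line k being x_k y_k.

√362 = [19; 38, …], period ℓ=1 (odd) → k=1
step 0: (19, 1)  from 19·(1,0) + (0,1)
step 1: (723, 38)  from 38·(19,1) + (1,0)
fundamental: x₁=723, y₁=38  (since 522729 − 362·1444 = 1)
k=2:  x_2 = 723·723+362·38·38 = 1045457,  y_2 = 723·38+38·723 = 54948
k=3:  x_3 = 723·1045457+362·38·54948 = 1511730099,  y_3 = 723·54948+38·1045457 = 79454770
k=4:  x_4 = 723·1511730099+362·38·79454770 = 2185960677697,  y_4 = 723·79454770+38·1511730099 = 114891542472

723 38
1045457 54948
1511730099 79454770
2185960677697 114891542472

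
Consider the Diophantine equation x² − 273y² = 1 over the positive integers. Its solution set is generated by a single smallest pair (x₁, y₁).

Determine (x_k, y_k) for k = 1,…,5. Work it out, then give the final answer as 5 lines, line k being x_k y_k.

727 44
1057057 63976
1536960151 93021060
2234739002497 135252557264
3249308972670487 196657125240796

[16; 1,1,10,1,1,32] for √273; ℓ=6 ⇒ convergent index 5
step 0: (16, 1)  from 16·(1,0) + (0,1)
step 1: (17, 1)  from 1·(16,1) + (1,0)
step 2: (33, 2)  from 1·(17,1) + (16,1)
…
step 4: (380, 23)  from 1·(347,21) + (33,2)
step 5: (727, 44)  from 1·(380,23) + (347,21)
fundamental: x₁=727, y₁=44  (since 528529 − 273·1936 = 1)
(727+44√273)^2 = 1057057 + 63976√273
(727+44√273)^3 = 1536960151 + 93021060√273
(727+44√273)^4 = 2234739002497 + 135252557264√273
(727+44√273)^5 = 3249308972670487 + 196657125240796√273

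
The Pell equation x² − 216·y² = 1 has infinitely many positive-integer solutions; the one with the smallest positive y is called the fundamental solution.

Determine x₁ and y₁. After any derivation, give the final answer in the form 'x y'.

485 33

d=216: √d = [14; 1,2,3,2,1,28] (ℓ=6, even), read p_5/q_5
a_0=14:  p_0=14·1+0=14,  q_0=14·0+1=1
a_1=1:  p_1=1·14+1=15,  q_1=1·1+0=1
…
a_3=3:  p_3=3·44+15=147,  q_3=3·3+1=10
a_4=2:  p_4=2·147+44=338,  q_4=2·10+3=23
a_5=1:  p_5=1·338+147=485,  q_5=1·23+10=33
fundamental: x₁=485, y₁=33  (since 235225 − 216·1089 = 1)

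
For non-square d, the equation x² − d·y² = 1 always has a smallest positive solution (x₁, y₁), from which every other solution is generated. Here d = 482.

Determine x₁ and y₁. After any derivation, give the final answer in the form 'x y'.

√482 → a₀=21, period (1,20,1,42); ℓ=4 even so k=3
k=0  a_k=21  p_k/q_k = 21/1
…
k=2  a_k=20  p_k/q_k = 461/21
k=3  a_k=1  p_k/q_k = 483/22
fundamental: x₁=483, y₁=22  (since 233289 − 482·484 = 1)

483 22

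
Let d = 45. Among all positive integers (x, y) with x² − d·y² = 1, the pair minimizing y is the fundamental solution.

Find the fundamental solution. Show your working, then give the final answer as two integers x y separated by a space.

[6; 1,2,2,2,1,12] for √45; ℓ=6 ⇒ convergent index 5
step 0: (6, 1)  from 6·(1,0) + (0,1)
…
step 2: (20, 3)  from 2·(7,1) + (6,1)
…
step 4: (114, 17)  from 2·(47,7) + (20,3)
step 5: (161, 24)  from 1·(114,17) + (47,7)
(x₁, y₁) = (161, 24);  161² − 45·24² = 1 ✓

161 24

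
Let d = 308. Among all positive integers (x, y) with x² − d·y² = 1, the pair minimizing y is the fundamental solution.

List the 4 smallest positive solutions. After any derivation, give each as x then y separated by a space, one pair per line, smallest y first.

√308 → a₀=17, period (1,1,4,1,1,34); ℓ=6 even so k=5
i=0: a=17 ⇒ p=17, q=1
…
i=4: a=1 ⇒ p=193, q=11
i=5: a=1 ⇒ p=351, q=20
→ (351, 20).  Check: 351²=123201, 308·20²=123200, difference 1.
k=2:  x_2 = 351·351+308·20·20 = 246401,  y_2 = 351·20+20·351 = 14040
k=3:  x_3 = 351·246401+308·20·14040 = 172973151,  y_3 = 351·14040+20·246401 = 9856060
k=4:  x_4 = 351·172973151+308·20·9856060 = 121426905601,  y_4 = 351·9856060+20·172973151 = 6918940080

351 20
246401 14040
172973151 9856060
121426905601 6918940080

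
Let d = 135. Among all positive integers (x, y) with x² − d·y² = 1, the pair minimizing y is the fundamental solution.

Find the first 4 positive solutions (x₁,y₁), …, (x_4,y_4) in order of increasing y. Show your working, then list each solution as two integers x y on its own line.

244 21
119071 10248
58106404 5001003
28355806081 2440479216

√135 = [11; 1,1,1,1,1,1,1,22, …], period ℓ=8 (even) → k=7
k=0  a_k=11  p_k/q_k = 11/1
…
k=3  a_k=1  p_k/q_k = 35/3
k=4  a_k=1  p_k/q_k = 58/5
…
k=6  a_k=1  p_k/q_k = 151/13
k=7  a_k=1  p_k/q_k = 244/21
(x₁, y₁) = (244, 21);  244² − 135·21² = 1 ✓
(x_2, y_2) = (244·244 + 135·21·21, 244·21 + 21·244) = (119071, 10248)
(x_3, y_3) = (244·119071 + 135·21·10248, 244·10248 + 21·119071) = (58106404, 5001003)
(x_4, y_4) = (244·58106404 + 135·21·5001003, 244·5001003 + 21·58106404) = (28355806081, 2440479216)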